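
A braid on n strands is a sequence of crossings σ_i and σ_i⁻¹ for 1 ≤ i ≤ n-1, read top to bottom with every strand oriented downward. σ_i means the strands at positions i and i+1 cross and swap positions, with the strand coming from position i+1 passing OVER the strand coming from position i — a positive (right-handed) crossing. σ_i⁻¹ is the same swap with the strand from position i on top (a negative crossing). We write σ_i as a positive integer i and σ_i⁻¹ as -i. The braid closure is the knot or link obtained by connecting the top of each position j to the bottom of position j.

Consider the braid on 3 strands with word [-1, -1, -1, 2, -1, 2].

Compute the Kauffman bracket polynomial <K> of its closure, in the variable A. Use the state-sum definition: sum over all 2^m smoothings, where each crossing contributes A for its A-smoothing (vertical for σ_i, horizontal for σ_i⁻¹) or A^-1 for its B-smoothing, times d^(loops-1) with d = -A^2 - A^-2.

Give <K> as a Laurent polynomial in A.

A^14 - 2*A^10 + 2*A^6 - 2*A^2 + 2*A^-2 - A^-6 + A^-10

Derivation:
Braid: s1^-1 s1^-1 s1^-1 s2 s1^-1 s2 on 3 strands, 6 crossings.
Writhe w = (#positive) - (#negative) = 2 - 4 = -2.
Computing the Kauffman bracket via state sum. There are 2^6 = 64 states.
For each crossing: s=0 is the vertical smoothing, s=1 horizontal. Crossing k contributes A^(sign_k * (1 - 2*s_k)); loop factor d = -A^2 - A^-2.
Tabulate the states by total A-exponent and number of loops L (A-exp: L × count):
  A^6: L=5 ×1
  A^4: L=4 ×6
  A^2: L=3 ×15
  A^0: L=2 ×19, L=4 ×1
  A^-2: L=1 ×11, L=3 ×4
  A^-4: L=2 ×6
  A^-6: L=3 ×1
Each group contributes A^e * Σ count * d^(L-1):
Powers of d = -A^2 - A^-2: d^2 = A^4 + 2 + A^-4; d^3 = -A^6 - 3*A^2 - 3*A^-2 - A^-6; d^4 = A^8 + 4*A^4 + 6 + 4*A^-4 + A^-8.
  A^6 * (d^4) = A^14 + 4*A^10 + 6*A^6 + 4*A^2 + A^-2
  A^4 * (6*d^3) = -6*A^10 - 18*A^6 - 18*A^2 - 6*A^-2
  A^2 * (15*d^2) = 15*A^6 + 30*A^2 + 15*A^-2
  A^0 * (19*d + d^3) = -A^6 - 22*A^2 - 22*A^-2 - A^-6
  A^-2 * (11 + 4*d^2) = 4*A^2 + 19*A^-2 + 4*A^-6
  A^-4 * (6*d) = -6*A^-2 - 6*A^-6
  A^-6 * (d^2) = A^-2 + 2*A^-6 + A^-10
Summing the groups: <K> = A^14 - 2*A^10 + 2*A^6 - 2*A^2 + 2*A^-2 - A^-6 + A^-10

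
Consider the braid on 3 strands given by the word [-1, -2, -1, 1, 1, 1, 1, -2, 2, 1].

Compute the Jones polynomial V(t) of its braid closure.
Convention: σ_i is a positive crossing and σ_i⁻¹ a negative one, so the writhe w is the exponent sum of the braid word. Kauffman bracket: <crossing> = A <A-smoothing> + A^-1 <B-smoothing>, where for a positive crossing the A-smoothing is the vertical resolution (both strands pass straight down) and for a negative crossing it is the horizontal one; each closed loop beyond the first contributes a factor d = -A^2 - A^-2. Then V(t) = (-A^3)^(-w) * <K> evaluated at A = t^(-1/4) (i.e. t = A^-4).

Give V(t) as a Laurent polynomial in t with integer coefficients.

The presented braid s1^-1 s2^-1 s1^-1 s1 s1 s1 s1 s2^-1 s2 s1 on 3 strands reduces by inverse Markov moves (closure unchanged at each step):
  Deconjugate: the word is γ·β·γ⁻¹ with γ = s1^-1 s2^-1 (prefix) and γ⁻¹ = s2 s1 (suffix); strip both.
  Destabilize: the word has the form β·s2^-1 where s2^-1 occurs only as the final letter (β ∈ B_2); drop it and the last strand → 2 strands.
  Deconjugate: the word is γ·β·γ⁻¹ with γ = s1^-1 (prefix) and γ⁻¹ = s1 (suffix); strip both.
Reduced to β = s1 s1 s1 on 2 strands, 3 crossings.
Compute on β:
Braid: s1 s1 s1 on 2 strands, 3 crossings.
Writhe w = (#positive) - (#negative) = 3 - 0 = 3.
Computing the Kauffman bracket via state sum. There are 2^3 = 8 states.
Smooth each crossing (0=||, 1=⌣⌢); contribution A^(Σ sign_k(1-2s_k)) * d^(L-1).
  state 000: A-exp=+3, loops=2, term = A^3 * d^1
  state 001: A-exp=+1, loops=1, term = A^1 * d^0
  state 010: A-exp=+1, loops=1, term = A^1 * d^0
  state 011: A-exp=-1, loops=2, term = A^-1 * d^1
  state 100: A-exp=+1, loops=1, term = A^1 * d^0
  state 101: A-exp=-1, loops=2, term = A^-1 * d^1
  state 110: A-exp=-1, loops=2, term = A^-1 * d^1
  state 111: A-exp=-3, loops=3, term = A^-3 * d^2
Collect the terms by A-exponent (count of states per loop number):
Powers of d = -A^2 - A^-2: d^2 = A^4 + 2 + A^-4.
  A^3 * (d) = -A^5 - A
  A^1 * (3) = 3*A
  A^-1 * (3*d) = -3*A - 3*A^-3
  A^-3 * (d^2) = A + 2*A^-3 + A^-7
Summing the groups: <K> = -A^5 - A^-3 + A^-7
Normalise by the writhe: (-A^3)^(-w) = (-A^3)^(-3) = -A^-9, so f(A) = -A^-9 * <K> = A^-4 + A^-12 - A^-16.
Substitute A = t^(-1/4), i.e. A^e → t^(-e/4): V(t) = -t^4 + t^3 + t

Answer: -t^4 + t^3 + t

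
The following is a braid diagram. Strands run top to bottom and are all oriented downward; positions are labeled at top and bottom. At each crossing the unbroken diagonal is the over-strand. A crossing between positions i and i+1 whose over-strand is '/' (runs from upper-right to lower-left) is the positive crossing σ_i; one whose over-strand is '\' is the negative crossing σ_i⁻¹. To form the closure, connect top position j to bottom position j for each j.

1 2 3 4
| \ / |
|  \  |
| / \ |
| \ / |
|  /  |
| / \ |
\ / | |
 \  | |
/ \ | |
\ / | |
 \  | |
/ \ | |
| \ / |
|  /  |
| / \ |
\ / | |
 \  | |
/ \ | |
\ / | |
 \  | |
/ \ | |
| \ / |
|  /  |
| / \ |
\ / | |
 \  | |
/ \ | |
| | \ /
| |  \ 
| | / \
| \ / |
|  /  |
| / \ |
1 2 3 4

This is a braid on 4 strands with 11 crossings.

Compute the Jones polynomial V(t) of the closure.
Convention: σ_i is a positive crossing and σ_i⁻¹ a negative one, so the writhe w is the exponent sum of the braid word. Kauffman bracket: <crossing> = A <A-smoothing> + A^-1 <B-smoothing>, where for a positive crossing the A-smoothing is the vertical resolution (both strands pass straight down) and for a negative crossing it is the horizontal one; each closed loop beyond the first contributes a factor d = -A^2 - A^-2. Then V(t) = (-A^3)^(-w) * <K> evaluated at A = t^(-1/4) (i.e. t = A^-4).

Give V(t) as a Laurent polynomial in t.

-t^2 + 3*t - 4 + 6*t^-1 - 6*t^-2 + 6*t^-3 - 5*t^-4 + 3*t^-5 - t^-6

Derivation:
Reading the diagram top to bottom ('/'-over between positions i,i+1 = s_i, '\'-over = s_i^-1): braid word = s2^-1 s2 s1^-1 s1^-1 s2 s1^-1 s1^-1 s2 s1^-1 s3^-1 s2.
The presented braid s2^-1 s2 s1^-1 s1^-1 s2 s1^-1 s1^-1 s2 s1^-1 s3^-1 s2 on 4 strands reduces by inverse Markov moves (closure unchanged at each step):
  Deconjugate: the word is γ·β·γ⁻¹ with γ = s2^-1 (prefix) and γ⁻¹ = s2 (suffix); strip both.
  Destabilize: the word has the form β·s3^-1 where s3^-1 occurs only as the final letter (β ∈ B_3); drop it and the last strand → 3 strands.
Reduced to β = s2 s1^-1 s1^-1 s2 s1^-1 s1^-1 s2 s1^-1 on 3 strands, 8 crossings.
Compute on β:
Braid: s2 s1^-1 s1^-1 s2 s1^-1 s1^-1 s2 s1^-1 on 3 strands, 8 crossings.
Writhe w = (#positive) - (#negative) = 3 - 5 = -2.
Computing the Kauffman bracket via state sum. There are 2^8 = 256 states.
Each crossing splits two ways (0=vertical, 1=horizontal). The state's weight is A^(#A-smoothings - #B-smoothings) * d^(loops - 1).
Tabulate the states by total A-exponent and number of loops L (A-exp: L × count):
  A^8: L=6 ×1
  A^6: L=5 ×8
  A^4: L=4 ×28
  A^2: L=3 ×55, L=5 ×1
  A^0: L=2 ×63, L=4 ×7
  A^-2: L=1 ×35, L=3 ×21
  A^-4: L=2 ×26, L=4 ×2
  A^-6: L=3 ×8
  A^-8: L=4 ×1
Each group contributes A^e * Σ count * d^(L-1):
Powers of d = -A^2 - A^-2: d^2 = A^4 + 2 + A^-4; d^3 = -A^6 - 3*A^2 - 3*A^-2 - A^-6; d^4 = A^8 + 4*A^4 + 6 + 4*A^-4 + A^-8; d^5 = -A^10 - 5*A^6 - 10*A^2 - 10*A^-2 - 5*A^-6 - A^-10.
  A^8 * (d^5) = -A^18 - 5*A^14 - 10*A^10 - 10*A^6 - 5*A^2 - A^-2
  A^6 * (8*d^4) = 8*A^14 + 32*A^10 + 48*A^6 + 32*A^2 + 8*A^-2
  A^4 * (28*d^3) = -28*A^10 - 84*A^6 - 84*A^2 - 28*A^-2
  A^2 * (55*d^2 + d^4) = A^10 + 59*A^6 + 116*A^2 + 59*A^-2 + A^-6
  A^0 * (63*d + 7*d^3) = -7*A^6 - 84*A^2 - 84*A^-2 - 7*A^-6
  A^-2 * (35 + 21*d^2) = 21*A^2 + 77*A^-2 + 21*A^-6
  A^-4 * (26*d + 2*d^3) = -2*A^2 - 32*A^-2 - 32*A^-6 - 2*A^-10
  A^-6 * (8*d^2) = 8*A^-2 + 16*A^-6 + 8*A^-10
  A^-8 * (d^3) = -A^-2 - 3*A^-6 - 3*A^-10 - A^-14
Summing the groups: <K> = -A^18 + 3*A^14 - 5*A^10 + 6*A^6 - 6*A^2 + 6*A^-2 - 4*A^-6 + 3*A^-10 - A^-14
Normalise by the writhe: (-A^3)^(-w) = (-A^3)^(2) = A^6, so f(A) = A^6 * <K> = -A^24 + 3*A^20 - 5*A^16 + 6*A^12 - 6*A^8 + 6*A^4 - 4 + 3*A^-4 - A^-8.
Substitute A = t^(-1/4), i.e. A^e → t^(-e/4): V(t) = -t^2 + 3*t - 4 + 6*t^-1 - 6*t^-2 + 6*t^-3 - 5*t^-4 + 3*t^-5 - t^-6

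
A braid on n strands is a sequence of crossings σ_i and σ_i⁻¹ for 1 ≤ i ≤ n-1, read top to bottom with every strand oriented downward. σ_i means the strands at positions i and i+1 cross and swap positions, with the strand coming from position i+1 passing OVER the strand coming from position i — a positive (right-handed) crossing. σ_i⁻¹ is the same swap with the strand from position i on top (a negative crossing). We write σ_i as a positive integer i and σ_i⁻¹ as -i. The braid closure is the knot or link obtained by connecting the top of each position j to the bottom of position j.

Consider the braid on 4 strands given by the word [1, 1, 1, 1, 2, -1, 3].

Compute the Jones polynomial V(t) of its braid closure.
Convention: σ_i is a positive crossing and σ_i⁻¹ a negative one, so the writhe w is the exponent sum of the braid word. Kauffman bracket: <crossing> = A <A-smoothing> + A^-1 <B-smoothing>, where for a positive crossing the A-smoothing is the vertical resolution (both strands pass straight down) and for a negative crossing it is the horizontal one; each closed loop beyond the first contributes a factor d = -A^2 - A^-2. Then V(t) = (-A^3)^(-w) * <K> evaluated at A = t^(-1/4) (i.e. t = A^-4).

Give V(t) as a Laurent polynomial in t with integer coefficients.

-t^4 + t^3 + t

Derivation:
The presented braid s1 s1 s1 s1 s2 s1^-1 s3 on 4 strands reduces by inverse Markov moves (closure unchanged at each step):
  Destabilize: the word has the form β·s3 where s3 occurs only as the final letter (β ∈ B_3); drop it and the last strand → 3 strands.
  Deconjugate: the word is γ·β·γ⁻¹ with γ = s1 (prefix) and γ⁻¹ = s1^-1 (suffix); strip both.
  Destabilize: the word has the form β·s2 where s2 occurs only as the final letter (β ∈ B_2); drop it and the last strand → 2 strands.
Reduced to β = s1 s1 s1 on 2 strands, 3 crossings.
Compute on β:
Braid: s1 s1 s1 on 2 strands, 3 crossings.
Writhe w = (#positive) - (#negative) = 3 - 0 = 3.
Enumerate smoothing states for the bracket polynomial. There are 2^3 = 8 states.
Smooth each crossing (0=||, 1=⌣⌢); contribution A^(Σ sign_k(1-2s_k)) * d^(L-1).
  state 000: A-exp=+3, loops=2, term = A^3 * d^1
  state 001: A-exp=+1, loops=1, term = A^1 * d^0
  state 010: A-exp=+1, loops=1, term = A^1 * d^0
  state 011: A-exp=-1, loops=2, term = A^-1 * d^1
  state 100: A-exp=+1, loops=1, term = A^1 * d^0
  state 101: A-exp=-1, loops=2, term = A^-1 * d^1
  state 110: A-exp=-1, loops=2, term = A^-1 * d^1
  state 111: A-exp=-3, loops=3, term = A^-3 * d^2
Collect the terms by A-exponent (count of states per loop number):
Powers of d = -A^2 - A^-2: d^2 = A^4 + 2 + A^-4.
  A^3 * (d) = -A^5 - A
  A^1 * (3) = 3*A
  A^-1 * (3*d) = -3*A - 3*A^-3
  A^-3 * (d^2) = A + 2*A^-3 + A^-7
Summing the groups: <K> = -A^5 - A^-3 + A^-7
Normalise by the writhe: (-A^3)^(-w) = (-A^3)^(-3) = -A^-9, so f(A) = -A^-9 * <K> = A^-4 + A^-12 - A^-16.
Substitute A = t^(-1/4), i.e. A^e → t^(-e/4): V(t) = -t^4 + t^3 + t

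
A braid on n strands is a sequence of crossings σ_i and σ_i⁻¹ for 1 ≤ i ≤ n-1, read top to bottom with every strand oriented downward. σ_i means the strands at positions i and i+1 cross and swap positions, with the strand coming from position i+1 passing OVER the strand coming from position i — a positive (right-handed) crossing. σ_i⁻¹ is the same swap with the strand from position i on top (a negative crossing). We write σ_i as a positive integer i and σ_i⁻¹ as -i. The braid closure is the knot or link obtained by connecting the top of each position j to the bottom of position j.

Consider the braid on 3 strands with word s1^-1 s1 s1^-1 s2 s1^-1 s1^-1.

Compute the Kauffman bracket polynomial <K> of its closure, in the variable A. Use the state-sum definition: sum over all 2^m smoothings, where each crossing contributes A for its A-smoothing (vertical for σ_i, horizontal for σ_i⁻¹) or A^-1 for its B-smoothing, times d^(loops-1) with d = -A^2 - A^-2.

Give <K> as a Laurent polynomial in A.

First cancel adjacent σ_i σ_i⁻¹ pairs (Reidemeister II — same braid, same closure): s1^-1 s1 s1^-1 s2 s1^-1 s1^-1 → s1^-1 s2 s1^-1 s1^-1.
Braid: s1^-1 s2 s1^-1 s1^-1 on 3 strands, 4 crossings.
Writhe w = (#positive) - (#negative) = 1 - 3 = -2.
Computing the Kauffman bracket via state sum. There are 2^4 = 16 states.
Each crossing splits two ways (0=vertical, 1=horizontal). The state's weight is A^(#A-smoothings - #B-smoothings) * d^(loops - 1).
  state 0000: A-exp=-2, loops=3, term = A^-2 * d^2
  state 0001: A-exp=+0, loops=2, term = A^0 * d^1
  state 0010: A-exp=+0, loops=2, term = A^0 * d^1
  state 0011: A-exp=+2, loops=3, term = A^2 * d^2
  state 0100: A-exp=-4, loops=2, term = A^-4 * d^1
  state 0101: A-exp=-2, loops=1, term = A^-2 * d^0
  state 0110: A-exp=-2, loops=1, term = A^-2 * d^0
  state 0111: A-exp=+0, loops=2, term = A^0 * d^1
  state 1000: A-exp=+0, loops=2, term = A^0 * d^1
  state 1001: A-exp=+2, loops=3, term = A^2 * d^2
  state 1010: A-exp=+2, loops=3, term = A^2 * d^2
  state 1011: A-exp=+4, loops=4, term = A^4 * d^3
  state 1100: A-exp=-2, loops=1, term = A^-2 * d^0
  state 1101: A-exp=+0, loops=2, term = A^0 * d^1
  state 1110: A-exp=+0, loops=2, term = A^0 * d^1
  state 1111: A-exp=+2, loops=3, term = A^2 * d^2
Collect the terms by A-exponent (count of states per loop number):
Powers of d = -A^2 - A^-2: d^2 = A^4 + 2 + A^-4; d^3 = -A^6 - 3*A^2 - 3*A^-2 - A^-6.
  A^4 * (d^3) = -A^10 - 3*A^6 - 3*A^2 - A^-2
  A^2 * (4*d^2) = 4*A^6 + 8*A^2 + 4*A^-2
  A^0 * (6*d) = -6*A^2 - 6*A^-2
  A^-2 * (3 + d^2) = A^2 + 5*A^-2 + A^-6
  A^-4 * (d) = -A^-2 - A^-6
Summing the groups: <K> = -A^10 + A^6 + A^-2

Answer: -A^10 + A^6 + A^-2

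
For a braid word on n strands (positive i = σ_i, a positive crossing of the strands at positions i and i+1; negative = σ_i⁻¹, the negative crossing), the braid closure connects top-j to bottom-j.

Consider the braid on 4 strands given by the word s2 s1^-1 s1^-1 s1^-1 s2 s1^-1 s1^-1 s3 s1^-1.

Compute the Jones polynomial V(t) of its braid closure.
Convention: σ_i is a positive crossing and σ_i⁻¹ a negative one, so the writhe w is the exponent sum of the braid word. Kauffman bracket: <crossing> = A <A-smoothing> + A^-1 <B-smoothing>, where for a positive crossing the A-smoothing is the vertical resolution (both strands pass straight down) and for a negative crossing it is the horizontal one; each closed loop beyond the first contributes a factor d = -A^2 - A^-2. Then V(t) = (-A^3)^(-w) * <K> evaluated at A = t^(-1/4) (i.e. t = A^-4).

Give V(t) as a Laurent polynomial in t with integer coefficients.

1 - t^-1 + 3*t^-2 - 3*t^-3 + 3*t^-4 - 4*t^-5 + 3*t^-6 - 2*t^-7 + t^-8

Derivation:
Braid: s2 s1^-1 s1^-1 s1^-1 s2 s1^-1 s1^-1 s3 s1^-1 on 4 strands, 9 crossings.
Writhe w = (#positive) - (#negative) = 3 - 6 = -3.
Computing the Kauffman bracket via state sum. There are 2^9 = 512 states.
Smooth each crossing (0=||, 1=⌣⌢); contribution A^(Σ sign_k(1-2s_k)) * d^(L-1).
Tabulate the states by total A-exponent and number of loops L (A-exp: L × count):
  A^9: L=8 ×1
  A^7: L=7 ×9
  A^5: L=6 ×36
  A^3: L=5 ×84
  A^1: L=4 ×126
  A^-1: L=3 ×124, L=5 ×2
  A^-3: L=2 ×75, L=4 ×9
  A^-5: L=1 ×21, L=3 ×15
  A^-7: L=2 ×8, L=4 ×1
  A^-9: L=3 ×1
Each group contributes A^e * Σ count * d^(L-1):
Powers of d = -A^2 - A^-2: d^2 = A^4 + 2 + A^-4; d^3 = -A^6 - 3*A^2 - 3*A^-2 - A^-6; d^4 = A^8 + 4*A^4 + 6 + 4*A^-4 + A^-8; d^5 = -A^10 - 5*A^6 - 10*A^2 - 10*A^-2 - 5*A^-6 - A^-10; d^6 = A^12 + 6*A^8 + 15*A^4 + 20 + 15*A^-4 + 6*A^-8 + A^-12; d^7 = -A^14 - 7*A^10 - 21*A^6 - 35*A^2 - 35*A^-2 - 21*A^-6 - 7*A^-10 - A^-14.
  A^9 * (d^7) = -A^23 - 7*A^19 - 21*A^15 - 35*A^11 - 35*A^7 - 21*A^3 - 7*A^-1 - A^-5
  A^7 * (9*d^6) = 9*A^19 + 54*A^15 + 135*A^11 + 180*A^7 + 135*A^3 + 54*A^-1 + 9*A^-5
  A^5 * (36*d^5) = -36*A^15 - 180*A^11 - 360*A^7 - 360*A^3 - 180*A^-1 - 36*A^-5
  A^3 * (84*d^4) = 84*A^11 + 336*A^7 + 504*A^3 + 336*A^-1 + 84*A^-5
  A^1 * (126*d^3) = -126*A^7 - 378*A^3 - 378*A^-1 - 126*A^-5
  A^-1 * (124*d^2 + 2*d^4) = 2*A^7 + 132*A^3 + 260*A^-1 + 132*A^-5 + 2*A^-9
  A^-3 * (75*d + 9*d^3) = -9*A^3 - 102*A^-1 - 102*A^-5 - 9*A^-9
  A^-5 * (21 + 15*d^2) = 15*A^-1 + 51*A^-5 + 15*A^-9
  A^-7 * (8*d + d^3) = -A^-1 - 11*A^-5 - 11*A^-9 - A^-13
  A^-9 * (d^2) = A^-5 + 2*A^-9 + A^-13
Summing the groups: <K> = -A^23 + 2*A^19 - 3*A^15 + 4*A^11 - 3*A^7 + 3*A^3 - 3*A^-1 + A^-5 - A^-9
Normalise by the writhe: (-A^3)^(-w) = (-A^3)^(3) = -A^9, so f(A) = -A^9 * <K> = A^32 - 2*A^28 + 3*A^24 - 4*A^20 + 3*A^16 - 3*A^12 + 3*A^8 - A^4 + 1.
Substitute A = t^(-1/4), i.e. A^e → t^(-e/4): V(t) = 1 - t^-1 + 3*t^-2 - 3*t^-3 + 3*t^-4 - 4*t^-5 + 3*t^-6 - 2*t^-7 + t^-8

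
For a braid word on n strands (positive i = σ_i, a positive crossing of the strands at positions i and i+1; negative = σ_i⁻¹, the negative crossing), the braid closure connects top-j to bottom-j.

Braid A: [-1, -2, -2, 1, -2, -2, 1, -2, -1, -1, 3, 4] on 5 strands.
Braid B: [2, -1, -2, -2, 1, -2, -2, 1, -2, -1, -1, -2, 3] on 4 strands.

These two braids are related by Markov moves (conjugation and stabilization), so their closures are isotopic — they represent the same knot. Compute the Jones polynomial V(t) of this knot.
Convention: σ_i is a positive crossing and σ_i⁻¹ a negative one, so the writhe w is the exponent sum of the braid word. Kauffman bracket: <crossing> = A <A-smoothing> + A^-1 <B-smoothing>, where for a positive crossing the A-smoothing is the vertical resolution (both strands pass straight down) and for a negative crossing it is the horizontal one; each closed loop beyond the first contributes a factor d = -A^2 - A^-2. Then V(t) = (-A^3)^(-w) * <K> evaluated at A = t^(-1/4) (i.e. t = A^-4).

Markov-equivalent braids have isotopic closures, hence identical knot invariants. Strip the Markov moves from each word to reach a common short braid β, then compute V(t) once on β.
Braid A: s1^-1 s2^-1 s2^-1 s1 s2^-1 s2^-1 s1 s2^-1 s1^-1 s1^-1 s3 s4 on 5 strands reduces by inverse Markov moves (closure unchanged at each step):
  Destabilize: the word has the form β·s4 where s4 occurs only as the final letter (β ∈ B_4); drop it and the last strand → 4 strands.
  Destabilize: the word has the form β·s3 where s3 occurs only as the final letter (β ∈ B_3); drop it and the last strand → 3 strands.
Reduced to β = s1^-1 s2^-1 s2^-1 s1 s2^-1 s2^-1 s1 s2^-1 s1^-1 s1^-1 on 3 strands, 10 crossings.
Braid B: s2 s1^-1 s2^-1 s2^-1 s1 s2^-1 s2^-1 s1 s2^-1 s1^-1 s1^-1 s2^-1 s3 on 4 strands reduces by inverse Markov moves (closure unchanged at each step):
  Destabilize: the word has the form β·s3 where s3 occurs only as the final letter (β ∈ B_3); drop it and the last strand → 3 strands.
  Deconjugate: the word is γ·β·γ⁻¹ with γ = s2 (prefix) and γ⁻¹ = s2^-1 (suffix); strip both.
Reduced to β = s1^-1 s2^-1 s2^-1 s1 s2^-1 s2^-1 s1 s2^-1 s1^-1 s1^-1 on 3 strands, 10 crossings.
Both give the same β = s1^-1 s2^-1 s2^-1 s1 s2^-1 s2^-1 s1 s2^-1 s1^-1 s1^-1 on 3 strands, so one state sum suffices:
Braid: s1^-1 s2^-1 s2^-1 s1 s2^-1 s2^-1 s1 s2^-1 s1^-1 s1^-1 on 3 strands, 10 crossings.
Writhe w = (#positive) - (#negative) = 2 - 8 = -6.
Enumerate smoothing states for the bracket polynomial. There are 2^10 = 1024 states.
For each crossing: s=0 is the vertical smoothing, s=1 horizontal. Crossing k contributes A^(sign_k * (1 - 2*s_k)); loop factor d = -A^2 - A^-2.
Tabulate the states by total A-exponent and number of loops L (A-exp: L × count):
  A^10: L=7 ×1
  A^8: L=6 ×10
  A^6: L=5 ×44, L=7 ×1
  A^4: L=4 ×110, L=6 ×10
  A^2: L=3 ×166, L=5 ×44
  A^0: L=2 ×144, L=4 ×106, L=6 ×2
  A^-2: L=1 ×57, L=3 ×140, L=5 ×13
  A^-4: L=2 ×91, L=4 ×28, L=6 ×1
  A^-6: L=1 ×16, L=3 ×26, L=5 ×3
  A^-8: L=2 ×7, L=4 ×3
  A^-10: L=3 ×1
Each group contributes A^e * Σ count * d^(L-1):
Powers of d = -A^2 - A^-2: d^2 = A^4 + 2 + A^-4; d^3 = -A^6 - 3*A^2 - 3*A^-2 - A^-6; d^4 = A^8 + 4*A^4 + 6 + 4*A^-4 + A^-8; d^5 = -A^10 - 5*A^6 - 10*A^2 - 10*A^-2 - 5*A^-6 - A^-10; d^6 = A^12 + 6*A^8 + 15*A^4 + 20 + 15*A^-4 + 6*A^-8 + A^-12.
  A^10 * (d^6) = A^22 + 6*A^18 + 15*A^14 + 20*A^10 + 15*A^6 + 6*A^2 + A^-2
  A^8 * (10*d^5) = -10*A^18 - 50*A^14 - 100*A^10 - 100*A^6 - 50*A^2 - 10*A^-2
  A^6 * (44*d^4 + d^6) = A^18 + 50*A^14 + 191*A^10 + 284*A^6 + 191*A^2 + 50*A^-2 + A^-6
  A^4 * (110*d^3 + 10*d^5) = -10*A^14 - 160*A^10 - 430*A^6 - 430*A^2 - 160*A^-2 - 10*A^-6
  A^2 * (166*d^2 + 44*d^4) = 44*A^10 + 342*A^6 + 596*A^2 + 342*A^-2 + 44*A^-6
  A^0 * (144*d + 106*d^3 + 2*d^5) = -2*A^10 - 116*A^6 - 482*A^2 - 482*A^-2 - 116*A^-6 - 2*A^-10
  A^-2 * (57 + 140*d^2 + 13*d^4) = 13*A^6 + 192*A^2 + 415*A^-2 + 192*A^-6 + 13*A^-10
  A^-4 * (91*d + 28*d^3 + d^5) = -A^6 - 33*A^2 - 185*A^-2 - 185*A^-6 - 33*A^-10 - A^-14
  A^-6 * (16 + 26*d^2 + 3*d^4) = 3*A^2 + 38*A^-2 + 86*A^-6 + 38*A^-10 + 3*A^-14
  A^-8 * (7*d + 3*d^3) = -3*A^-2 - 16*A^-6 - 16*A^-10 - 3*A^-14
  A^-10 * (d^2) = A^-6 + 2*A^-10 + A^-14
Summing the groups: <K> = A^22 - 3*A^18 + 5*A^14 - 7*A^10 + 7*A^6 - 7*A^2 + 6*A^-2 - 3*A^-6 + 2*A^-10
Normalise by the writhe: (-A^3)^(-w) = (-A^3)^(6) = A^18, so f(A) = A^18 * <K> = A^40 - 3*A^36 + 5*A^32 - 7*A^28 + 7*A^24 - 7*A^20 + 6*A^16 - 3*A^12 + 2*A^8.
Substitute A = t^(-1/4), i.e. A^e → t^(-e/4): V(t) = 2*t^-2 - 3*t^-3 + 6*t^-4 - 7*t^-5 + 7*t^-6 - 7*t^-7 + 5*t^-8 - 3*t^-9 + t^-10

Answer: 2*t^-2 - 3*t^-3 + 6*t^-4 - 7*t^-5 + 7*t^-6 - 7*t^-7 + 5*t^-8 - 3*t^-9 + t^-10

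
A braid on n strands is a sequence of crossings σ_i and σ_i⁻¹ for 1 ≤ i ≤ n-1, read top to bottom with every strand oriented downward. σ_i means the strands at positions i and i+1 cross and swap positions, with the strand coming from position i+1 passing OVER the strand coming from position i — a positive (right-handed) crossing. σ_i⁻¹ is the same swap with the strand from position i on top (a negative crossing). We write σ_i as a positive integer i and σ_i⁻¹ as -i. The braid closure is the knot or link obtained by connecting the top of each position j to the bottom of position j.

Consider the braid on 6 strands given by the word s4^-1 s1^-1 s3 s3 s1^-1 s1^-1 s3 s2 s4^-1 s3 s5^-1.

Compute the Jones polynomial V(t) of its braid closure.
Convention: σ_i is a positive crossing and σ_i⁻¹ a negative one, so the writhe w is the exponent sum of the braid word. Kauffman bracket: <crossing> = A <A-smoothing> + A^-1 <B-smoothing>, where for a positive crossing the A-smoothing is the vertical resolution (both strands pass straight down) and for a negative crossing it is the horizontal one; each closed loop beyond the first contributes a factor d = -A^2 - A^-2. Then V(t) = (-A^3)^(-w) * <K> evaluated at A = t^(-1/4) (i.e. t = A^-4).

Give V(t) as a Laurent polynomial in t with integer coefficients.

t^4 - 2*t^3 + 3*t^2 - 5*t + 6 - 5*t^-1 + 5*t^-2 - 3*t^-3 + 2*t^-4 - t^-5

Derivation:
The presented braid s4^-1 s1^-1 s3 s3 s1^-1 s1^-1 s3 s2 s4^-1 s3 s5^-1 on 6 strands reduces by inverse Markov moves (closure unchanged at each step):
  Destabilize: the word has the form β·s5^-1 where s5^-1 occurs only as the final letter (β ∈ B_5); drop it and the last strand → 5 strands.
Reduced to β = s4^-1 s1^-1 s3 s3 s1^-1 s1^-1 s3 s2 s4^-1 s3 on 5 strands, 10 crossings.
Compute on β:
Braid: s4^-1 s1^-1 s3 s3 s1^-1 s1^-1 s3 s2 s4^-1 s3 on 5 strands, 10 crossings.
Writhe w = (#positive) - (#negative) = 5 - 5 = 0.
Computing the Kauffman bracket via state sum. There are 2^10 = 1024 states.
For each crossing: s=0 is the vertical smoothing, s=1 horizontal. Crossing k contributes A^(sign_k * (1 - 2*s_k)); loop factor d = -A^2 - A^-2.
Tabulate the states by total A-exponent and number of loops L (A-exp: L × count):
  A^10: L=6 ×1
  A^8: L=5 ×10
  A^6: L=4 ×41, L=6 ×4
  A^4: L=3 ×83, L=5 ×36, L=7 ×1
  A^2: L=2 ×84, L=4 ×107, L=6 ×19
  A^0: L=1 ×33, L=3 ×143, L=5 ×70, L=7 ×6
  A^-2: L=2 ×68, L=4 ×116, L=6 ×25, L=8 ×1
  A^-4: L=3 ×64, L=5 ×52, L=7 ×4
  A^-6: L=4 ×33, L=6 ×12
  A^-8: L=5 ×9, L=7 ×1
  A^-10: L=6 ×1
Each group contributes A^e * Σ count * d^(L-1):
Powers of d = -A^2 - A^-2: d^2 = A^4 + 2 + A^-4; d^3 = -A^6 - 3*A^2 - 3*A^-2 - A^-6; d^4 = A^8 + 4*A^4 + 6 + 4*A^-4 + A^-8; d^5 = -A^10 - 5*A^6 - 10*A^2 - 10*A^-2 - 5*A^-6 - A^-10; d^6 = A^12 + 6*A^8 + 15*A^4 + 20 + 15*A^-4 + 6*A^-8 + A^-12; d^7 = -A^14 - 7*A^10 - 21*A^6 - 35*A^2 - 35*A^-2 - 21*A^-6 - 7*A^-10 - A^-14.
  A^10 * (d^5) = -A^20 - 5*A^16 - 10*A^12 - 10*A^8 - 5*A^4 - 1
  A^8 * (10*d^4) = 10*A^16 + 40*A^12 + 60*A^8 + 40*A^4 + 10
  A^6 * (41*d^3 + 4*d^5) = -4*A^16 - 61*A^12 - 163*A^8 - 163*A^4 - 61 - 4*A^-4
  A^4 * (83*d^2 + 36*d^4 + d^6) = A^16 + 42*A^12 + 242*A^8 + 402*A^4 + 242 + 42*A^-4 + A^-8
  A^2 * (84*d + 107*d^3 + 19*d^5) = -19*A^12 - 202*A^8 - 595*A^4 - 595 - 202*A^-4 - 19*A^-8
  A^0 * (33 + 143*d^2 + 70*d^4 + 6*d^6) = 6*A^12 + 106*A^8 + 513*A^4 + 859 + 513*A^-4 + 106*A^-8 + 6*A^-12
  A^-2 * (68*d + 116*d^3 + 25*d^5 + d^7) = -A^12 - 32*A^8 - 262*A^4 - 701 - 701*A^-4 - 262*A^-8 - 32*A^-12 - A^-16
  A^-4 * (64*d^2 + 52*d^4 + 4*d^6) = 4*A^8 + 76*A^4 + 332 + 520*A^-4 + 332*A^-8 + 76*A^-12 + 4*A^-16
  A^-6 * (33*d^3 + 12*d^5) = -12*A^4 - 93 - 219*A^-4 - 219*A^-8 - 93*A^-12 - 12*A^-16
  A^-8 * (9*d^4 + d^6) = A^4 + 15 + 51*A^-4 + 74*A^-8 + 51*A^-12 + 15*A^-16 + A^-20
  A^-10 * (d^5) = -1 - 5*A^-4 - 10*A^-8 - 10*A^-12 - 5*A^-16 - A^-20
Summing the groups: <K> = -A^20 + 2*A^16 - 3*A^12 + 5*A^8 - 5*A^4 + 6 - 5*A^-4 + 3*A^-8 - 2*A^-12 + A^-16
Normalise by the writhe: (-A^3)^(-w) = (-A^3)^(0) = 1, so f(A) = 1 * <K> = -A^20 + 2*A^16 - 3*A^12 + 5*A^8 - 5*A^4 + 6 - 5*A^-4 + 3*A^-8 - 2*A^-12 + A^-16.
Substitute A = t^(-1/4), i.e. A^e → t^(-e/4): V(t) = t^4 - 2*t^3 + 3*t^2 - 5*t + 6 - 5*t^-1 + 5*t^-2 - 3*t^-3 + 2*t^-4 - t^-5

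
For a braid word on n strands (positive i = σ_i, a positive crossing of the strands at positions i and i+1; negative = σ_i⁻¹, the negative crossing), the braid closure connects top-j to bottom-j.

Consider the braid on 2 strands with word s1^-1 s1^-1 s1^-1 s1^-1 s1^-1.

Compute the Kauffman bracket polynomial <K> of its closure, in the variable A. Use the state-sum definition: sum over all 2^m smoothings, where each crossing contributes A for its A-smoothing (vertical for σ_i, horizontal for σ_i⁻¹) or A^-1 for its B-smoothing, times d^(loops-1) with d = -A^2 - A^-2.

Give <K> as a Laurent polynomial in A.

A^13 - A^9 + A^5 - A - A^-7

Derivation:
Braid: s1^-1 s1^-1 s1^-1 s1^-1 s1^-1 on 2 strands, 5 crossings.
Writhe w = (#positive) - (#negative) = 0 - 5 = -5.
Computing the Kauffman bracket via state sum. There are 2^5 = 32 states.
Each crossing splits two ways (0=vertical, 1=horizontal). The state's weight is A^(#A-smoothings - #B-smoothings) * d^(loops - 1).
  state 00000: A-exp=-5, loops=2, term = A^-5 * d^1
  state 00001: A-exp=-3, loops=1, term = A^-3 * d^0
  state 00010: A-exp=-3, loops=1, term = A^-3 * d^0
  state 00011: A-exp=-1, loops=2, term = A^-1 * d^1
  state 00100: A-exp=-3, loops=1, term = A^-3 * d^0
  state 00101: A-exp=-1, loops=2, term = A^-1 * d^1
  state 00110: A-exp=-1, loops=2, term = A^-1 * d^1
  state 00111: A-exp=+1, loops=3, term = A^1 * d^2
  state 01000: A-exp=-3, loops=1, term = A^-3 * d^0
  state 01001: A-exp=-1, loops=2, term = A^-1 * d^1
  state 01010: A-exp=-1, loops=2, term = A^-1 * d^1
  state 01011: A-exp=+1, loops=3, term = A^1 * d^2
  state 01100: A-exp=-1, loops=2, term = A^-1 * d^1
  state 01101: A-exp=+1, loops=3, term = A^1 * d^2
  state 01110: A-exp=+1, loops=3, term = A^1 * d^2
  state 01111: A-exp=+3, loops=4, term = A^3 * d^3
  state 10000: A-exp=-3, loops=1, term = A^-3 * d^0
  state 10001: A-exp=-1, loops=2, term = A^-1 * d^1
  state 10010: A-exp=-1, loops=2, term = A^-1 * d^1
  state 10011: A-exp=+1, loops=3, term = A^1 * d^2
  state 10100: A-exp=-1, loops=2, term = A^-1 * d^1
  state 10101: A-exp=+1, loops=3, term = A^1 * d^2
  state 10110: A-exp=+1, loops=3, term = A^1 * d^2
  state 10111: A-exp=+3, loops=4, term = A^3 * d^3
  state 11000: A-exp=-1, loops=2, term = A^-1 * d^1
  state 11001: A-exp=+1, loops=3, term = A^1 * d^2
  state 11010: A-exp=+1, loops=3, term = A^1 * d^2
  state 11011: A-exp=+3, loops=4, term = A^3 * d^3
  state 11100: A-exp=+1, loops=3, term = A^1 * d^2
  state 11101: A-exp=+3, loops=4, term = A^3 * d^3
  state 11110: A-exp=+3, loops=4, term = A^3 * d^3
  state 11111: A-exp=+5, loops=5, term = A^5 * d^4
Collect the terms by A-exponent (count of states per loop number):
Powers of d = -A^2 - A^-2: d^2 = A^4 + 2 + A^-4; d^3 = -A^6 - 3*A^2 - 3*A^-2 - A^-6; d^4 = A^8 + 4*A^4 + 6 + 4*A^-4 + A^-8.
  A^5 * (d^4) = A^13 + 4*A^9 + 6*A^5 + 4*A + A^-3
  A^3 * (5*d^3) = -5*A^9 - 15*A^5 - 15*A - 5*A^-3
  A^1 * (10*d^2) = 10*A^5 + 20*A + 10*A^-3
  A^-1 * (10*d) = -10*A - 10*A^-3
  A^-3 * (5) = 5*A^-3
  A^-5 * (d) = -A^-3 - A^-7
Summing the groups: <K> = A^13 - A^9 + A^5 - A - A^-7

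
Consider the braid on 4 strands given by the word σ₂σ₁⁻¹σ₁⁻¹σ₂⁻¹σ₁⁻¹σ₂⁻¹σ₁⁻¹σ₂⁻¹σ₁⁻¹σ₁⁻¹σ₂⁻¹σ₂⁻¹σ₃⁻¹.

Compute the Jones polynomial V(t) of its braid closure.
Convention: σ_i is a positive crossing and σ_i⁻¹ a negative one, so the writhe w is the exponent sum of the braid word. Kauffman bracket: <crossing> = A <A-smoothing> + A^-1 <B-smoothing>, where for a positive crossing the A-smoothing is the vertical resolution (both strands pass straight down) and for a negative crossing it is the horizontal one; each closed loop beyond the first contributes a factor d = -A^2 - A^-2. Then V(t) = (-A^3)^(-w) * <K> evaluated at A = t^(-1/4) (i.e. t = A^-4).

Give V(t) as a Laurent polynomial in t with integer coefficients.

t^-4 + t^-6 - t^-10

Derivation:
The presented braid s2 s1^-1 s1^-1 s2^-1 s1^-1 s2^-1 s1^-1 s2^-1 s1^-1 s1^-1 s2^-1 s2^-1 s3^-1 on 4 strands reduces by inverse Markov moves (closure unchanged at each step):
  Destabilize: the word has the form β·s3^-1 where s3^-1 occurs only as the final letter (β ∈ B_3); drop it and the last strand → 3 strands.
  Deconjugate: the word is γ·β·γ⁻¹ with γ = s2 (prefix) and γ⁻¹ = s2^-1 (suffix); strip both.
Reduced to β = s1^-1 s1^-1 s2^-1 s1^-1 s2^-1 s1^-1 s2^-1 s1^-1 s1^-1 s2^-1 on 3 strands, 10 crossings.
Compute on β:
Braid: s1^-1 s1^-1 s2^-1 s1^-1 s2^-1 s1^-1 s2^-1 s1^-1 s1^-1 s2^-1 on 3 strands, 10 crossings.
Writhe w = (#positive) - (#negative) = 0 - 10 = -10.
Computing the Kauffman bracket via state sum. There are 2^10 = 1024 states.
Smooth each crossing (0=||, 1=⌣⌢); contribution A^(Σ sign_k(1-2s_k)) * d^(L-1).
Tabulate the states by total A-exponent and number of loops L (A-exp: L × count):
  A^10: L=3 ×1
  A^8: L=2 ×4, L=4 ×6
  A^6: L=1 ×4, L=3 ×30, L=5 ×11
  A^4: L=2 ×48, L=4 ×65, L=6 ×7
  A^2: L=1 ×24, L=3 ×140, L=5 ×45, L=7 ×1
  A^0: L=2 ×129, L=4 ×117, L=6 ×6
  A^-2: L=1 ×43, L=3 ×151, L=5 ×16
  A^-4: L=2 ×96, L=4 ×24
  A^-6: L=1 ×24, L=3 ×21
  A^-8: L=2 ×10
  A^-10: L=3 ×1
Each group contributes A^e * Σ count * d^(L-1):
Powers of d = -A^2 - A^-2: d^2 = A^4 + 2 + A^-4; d^3 = -A^6 - 3*A^2 - 3*A^-2 - A^-6; d^4 = A^8 + 4*A^4 + 6 + 4*A^-4 + A^-8; d^5 = -A^10 - 5*A^6 - 10*A^2 - 10*A^-2 - 5*A^-6 - A^-10; d^6 = A^12 + 6*A^8 + 15*A^4 + 20 + 15*A^-4 + 6*A^-8 + A^-12.
  A^10 * (d^2) = A^14 + 2*A^10 + A^6
  A^8 * (4*d + 6*d^3) = -6*A^14 - 22*A^10 - 22*A^6 - 6*A^2
  A^6 * (4 + 30*d^2 + 11*d^4) = 11*A^14 + 74*A^10 + 130*A^6 + 74*A^2 + 11*A^-2
  A^4 * (48*d + 65*d^3 + 7*d^5) = -7*A^14 - 100*A^10 - 313*A^6 - 313*A^2 - 100*A^-2 - 7*A^-6
  A^2 * (24 + 140*d^2 + 45*d^4 + d^6) = A^14 + 51*A^10 + 335*A^6 + 594*A^2 + 335*A^-2 + 51*A^-6 + A^-10
  A^0 * (129*d + 117*d^3 + 6*d^5) = -6*A^10 - 147*A^6 - 540*A^2 - 540*A^-2 - 147*A^-6 - 6*A^-10
  A^-2 * (43 + 151*d^2 + 16*d^4) = 16*A^6 + 215*A^2 + 441*A^-2 + 215*A^-6 + 16*A^-10
  A^-4 * (96*d + 24*d^3) = -24*A^2 - 168*A^-2 - 168*A^-6 - 24*A^-10
  A^-6 * (24 + 21*d^2) = 21*A^-2 + 66*A^-6 + 21*A^-10
  A^-8 * (10*d) = -10*A^-6 - 10*A^-10
  A^-10 * (d^2) = A^-6 + 2*A^-10 + A^-14
Summing the groups: <K> = -A^10 + A^-6 + A^-14
Normalise by the writhe: (-A^3)^(-w) = (-A^3)^(10) = A^30, so f(A) = A^30 * <K> = -A^40 + A^24 + A^16.
Substitute A = t^(-1/4), i.e. A^e → t^(-e/4): V(t) = t^-4 + t^-6 - t^-10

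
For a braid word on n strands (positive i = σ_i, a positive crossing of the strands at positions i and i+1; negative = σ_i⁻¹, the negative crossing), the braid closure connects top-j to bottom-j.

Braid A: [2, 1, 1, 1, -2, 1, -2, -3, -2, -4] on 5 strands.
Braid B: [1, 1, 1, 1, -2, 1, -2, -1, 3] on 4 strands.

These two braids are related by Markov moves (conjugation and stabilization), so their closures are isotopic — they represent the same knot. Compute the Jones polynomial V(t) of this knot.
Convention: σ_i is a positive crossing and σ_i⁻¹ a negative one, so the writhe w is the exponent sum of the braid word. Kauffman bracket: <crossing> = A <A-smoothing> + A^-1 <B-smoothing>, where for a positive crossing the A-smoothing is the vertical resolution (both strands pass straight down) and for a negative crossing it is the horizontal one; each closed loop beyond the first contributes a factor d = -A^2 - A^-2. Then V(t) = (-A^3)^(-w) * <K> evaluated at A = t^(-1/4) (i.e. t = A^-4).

Markov-equivalent braids have isotopic closures, hence identical knot invariants. Strip the Markov moves from each word to reach a common short braid β, then compute V(t) once on β.
Braid A: s2 s1 s1 s1 s2^-1 s1 s2^-1 s3^-1 s2^-1 s4^-1 on 5 strands reduces by inverse Markov moves (closure unchanged at each step):
  Destabilize: the word has the form β·s4^-1 where s4^-1 occurs only as the final letter (β ∈ B_4); drop it and the last strand → 4 strands.
  Deconjugate: the word is γ·β·γ⁻¹ with γ = s2 (prefix) and γ⁻¹ = s2^-1 (suffix); strip both.
  Destabilize: the word has the form β·s3^-1 where s3^-1 occurs only as the final letter (β ∈ B_3); drop it and the last strand → 3 strands.
Reduced to β = s1 s1 s1 s2^-1 s1 s2^-1 on 3 strands, 6 crossings.
Braid B: s1 s1 s1 s1 s2^-1 s1 s2^-1 s1^-1 s3 on 4 strands reduces by inverse Markov moves (closure unchanged at each step):
  Destabilize: the word has the form β·s3 where s3 occurs only as the final letter (β ∈ B_3); drop it and the last strand → 3 strands.
  Deconjugate: the word is γ·β·γ⁻¹ with γ = s1 (prefix) and γ⁻¹ = s1^-1 (suffix); strip both.
Reduced to β = s1 s1 s1 s2^-1 s1 s2^-1 on 3 strands, 6 crossings.
Both give the same β = s1 s1 s1 s2^-1 s1 s2^-1 on 3 strands, so one state sum suffices:
Braid: s1 s1 s1 s2^-1 s1 s2^-1 on 3 strands, 6 crossings.
Writhe w = (#positive) - (#negative) = 4 - 2 = 2.
Computing the Kauffman bracket via state sum. There are 2^6 = 64 states.
Smooth each crossing (0=||, 1=⌣⌢); contribution A^(Σ sign_k(1-2s_k)) * d^(L-1).
Tabulate the states by total A-exponent and number of loops L (A-exp: L × count):
  A^6: L=3 ×1
  A^4: L=2 ×6
  A^2: L=1 ×11, L=3 ×4
  A^0: L=2 ×19, L=4 ×1
  A^-2: L=3 ×15
  A^-4: L=4 ×6
  A^-6: L=5 ×1
Each group contributes A^e * Σ count * d^(L-1):
Powers of d = -A^2 - A^-2: d^2 = A^4 + 2 + A^-4; d^3 = -A^6 - 3*A^2 - 3*A^-2 - A^-6; d^4 = A^8 + 4*A^4 + 6 + 4*A^-4 + A^-8.
  A^6 * (d^2) = A^10 + 2*A^6 + A^2
  A^4 * (6*d) = -6*A^6 - 6*A^2
  A^2 * (11 + 4*d^2) = 4*A^6 + 19*A^2 + 4*A^-2
  A^0 * (19*d + d^3) = -A^6 - 22*A^2 - 22*A^-2 - A^-6
  A^-2 * (15*d^2) = 15*A^2 + 30*A^-2 + 15*A^-6
  A^-4 * (6*d^3) = -6*A^2 - 18*A^-2 - 18*A^-6 - 6*A^-10
  A^-6 * (d^4) = A^2 + 4*A^-2 + 6*A^-6 + 4*A^-10 + A^-14
Summing the groups: <K> = A^10 - A^6 + 2*A^2 - 2*A^-2 + 2*A^-6 - 2*A^-10 + A^-14
Normalise by the writhe: (-A^3)^(-w) = (-A^3)^(-2) = A^-6, so f(A) = A^-6 * <K> = A^4 - 1 + 2*A^-4 - 2*A^-8 + 2*A^-12 - 2*A^-16 + A^-20.
Substitute A = t^(-1/4), i.e. A^e → t^(-e/4): V(t) = t^5 - 2*t^4 + 2*t^3 - 2*t^2 + 2*t - 1 + t^-1

Answer: t^5 - 2*t^4 + 2*t^3 - 2*t^2 + 2*t - 1 + t^-1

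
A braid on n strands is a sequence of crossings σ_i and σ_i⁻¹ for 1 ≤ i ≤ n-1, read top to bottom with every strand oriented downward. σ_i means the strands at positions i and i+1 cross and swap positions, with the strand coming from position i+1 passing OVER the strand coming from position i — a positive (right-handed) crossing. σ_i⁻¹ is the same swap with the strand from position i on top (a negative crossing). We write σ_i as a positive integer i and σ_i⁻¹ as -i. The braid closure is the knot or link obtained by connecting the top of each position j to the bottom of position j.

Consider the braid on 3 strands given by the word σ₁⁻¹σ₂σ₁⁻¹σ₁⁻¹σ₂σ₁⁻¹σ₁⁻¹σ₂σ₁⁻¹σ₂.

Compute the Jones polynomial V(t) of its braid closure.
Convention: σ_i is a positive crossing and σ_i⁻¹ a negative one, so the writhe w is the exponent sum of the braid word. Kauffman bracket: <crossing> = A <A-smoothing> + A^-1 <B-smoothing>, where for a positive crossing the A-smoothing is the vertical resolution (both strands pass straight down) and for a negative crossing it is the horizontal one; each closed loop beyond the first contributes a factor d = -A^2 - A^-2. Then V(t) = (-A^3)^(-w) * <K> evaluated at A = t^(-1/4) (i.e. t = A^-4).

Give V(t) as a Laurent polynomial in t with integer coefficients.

Braid: s1^-1 s2 s1^-1 s1^-1 s2 s1^-1 s1^-1 s2 s1^-1 s2 on 3 strands, 10 crossings.
Writhe w = (#positive) - (#negative) = 4 - 6 = -2.
Enumerate smoothing states for the bracket polynomial. There are 2^10 = 1024 states.
Smooth each crossing (0=||, 1=⌣⌢); contribution A^(Σ sign_k(1-2s_k)) * d^(L-1).
Tabulate the states by total A-exponent and number of loops L (A-exp: L × count):
  A^10: L=7 ×1
  A^8: L=6 ×10
  A^6: L=5 ×45
  A^4: L=4 ×118, L=6 ×2
  A^2: L=3 ×193, L=5 ×17
  A^0: L=2 ×192, L=4 ×59, L=6 ×1
  A^-2: L=1 ×95, L=3 ×108, L=5 ×7
  A^-4: L=2 ×95, L=4 ×25
  A^-6: L=3 ×43, L=5 ×2
  A^-8: L=4 ×10
  A^-10: L=5 ×1
Each group contributes A^e * Σ count * d^(L-1):
Powers of d = -A^2 - A^-2: d^2 = A^4 + 2 + A^-4; d^3 = -A^6 - 3*A^2 - 3*A^-2 - A^-6; d^4 = A^8 + 4*A^4 + 6 + 4*A^-4 + A^-8; d^5 = -A^10 - 5*A^6 - 10*A^2 - 10*A^-2 - 5*A^-6 - A^-10; d^6 = A^12 + 6*A^8 + 15*A^4 + 20 + 15*A^-4 + 6*A^-8 + A^-12.
  A^10 * (d^6) = A^22 + 6*A^18 + 15*A^14 + 20*A^10 + 15*A^6 + 6*A^2 + A^-2
  A^8 * (10*d^5) = -10*A^18 - 50*A^14 - 100*A^10 - 100*A^6 - 50*A^2 - 10*A^-2
  A^6 * (45*d^4) = 45*A^14 + 180*A^10 + 270*A^6 + 180*A^2 + 45*A^-2
  A^4 * (118*d^3 + 2*d^5) = -2*A^14 - 128*A^10 - 374*A^6 - 374*A^2 - 128*A^-2 - 2*A^-6
  A^2 * (193*d^2 + 17*d^4) = 17*A^10 + 261*A^6 + 488*A^2 + 261*A^-2 + 17*A^-6
  A^0 * (192*d + 59*d^3 + d^5) = -A^10 - 64*A^6 - 379*A^2 - 379*A^-2 - 64*A^-6 - A^-10
  A^-2 * (95 + 108*d^2 + 7*d^4) = 7*A^6 + 136*A^2 + 353*A^-2 + 136*A^-6 + 7*A^-10
  A^-4 * (95*d + 25*d^3) = -25*A^2 - 170*A^-2 - 170*A^-6 - 25*A^-10
  A^-6 * (43*d^2 + 2*d^4) = 2*A^2 + 51*A^-2 + 98*A^-6 + 51*A^-10 + 2*A^-14
  A^-8 * (10*d^3) = -10*A^-2 - 30*A^-6 - 30*A^-10 - 10*A^-14
  A^-10 * (d^4) = A^-2 + 4*A^-6 + 6*A^-10 + 4*A^-14 + A^-18
Summing the groups: <K> = A^22 - 4*A^18 + 8*A^14 - 12*A^10 + 15*A^6 - 16*A^2 + 15*A^-2 - 11*A^-6 + 8*A^-10 - 4*A^-14 + A^-18
Normalise by the writhe: (-A^3)^(-w) = (-A^3)^(2) = A^6, so f(A) = A^6 * <K> = A^28 - 4*A^24 + 8*A^20 - 12*A^16 + 15*A^12 - 16*A^8 + 15*A^4 - 11 + 8*A^-4 - 4*A^-8 + A^-12.
Substitute A = t^(-1/4), i.e. A^e → t^(-e/4): V(t) = t^3 - 4*t^2 + 8*t - 11 + 15*t^-1 - 16*t^-2 + 15*t^-3 - 12*t^-4 + 8*t^-5 - 4*t^-6 + t^-7

Answer: t^3 - 4*t^2 + 8*t - 11 + 15*t^-1 - 16*t^-2 + 15*t^-3 - 12*t^-4 + 8*t^-5 - 4*t^-6 + t^-7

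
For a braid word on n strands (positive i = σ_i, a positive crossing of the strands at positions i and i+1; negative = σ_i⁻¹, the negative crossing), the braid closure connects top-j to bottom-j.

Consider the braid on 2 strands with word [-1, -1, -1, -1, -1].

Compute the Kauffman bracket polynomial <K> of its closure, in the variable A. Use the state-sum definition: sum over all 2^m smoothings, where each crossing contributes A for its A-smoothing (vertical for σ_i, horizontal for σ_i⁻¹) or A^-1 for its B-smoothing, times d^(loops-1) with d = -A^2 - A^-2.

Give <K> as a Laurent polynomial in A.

A^13 - A^9 + A^5 - A - A^-7

Derivation:
Braid: s1^-1 s1^-1 s1^-1 s1^-1 s1^-1 on 2 strands, 5 crossings.
Writhe w = (#positive) - (#negative) = 0 - 5 = -5.
Computing the Kauffman bracket via state sum. There are 2^5 = 32 states.
Smooth each crossing (0=||, 1=⌣⌢); contribution A^(Σ sign_k(1-2s_k)) * d^(L-1).
  state 00000: A-exp=-5, loops=2, term = A^-5 * d^1
  state 00001: A-exp=-3, loops=1, term = A^-3 * d^0
  state 00010: A-exp=-3, loops=1, term = A^-3 * d^0
  state 00011: A-exp=-1, loops=2, term = A^-1 * d^1
  state 00100: A-exp=-3, loops=1, term = A^-3 * d^0
  state 00101: A-exp=-1, loops=2, term = A^-1 * d^1
  state 00110: A-exp=-1, loops=2, term = A^-1 * d^1
  state 00111: A-exp=+1, loops=3, term = A^1 * d^2
  state 01000: A-exp=-3, loops=1, term = A^-3 * d^0
  state 01001: A-exp=-1, loops=2, term = A^-1 * d^1
  state 01010: A-exp=-1, loops=2, term = A^-1 * d^1
  state 01011: A-exp=+1, loops=3, term = A^1 * d^2
  state 01100: A-exp=-1, loops=2, term = A^-1 * d^1
  state 01101: A-exp=+1, loops=3, term = A^1 * d^2
  state 01110: A-exp=+1, loops=3, term = A^1 * d^2
  state 01111: A-exp=+3, loops=4, term = A^3 * d^3
  state 10000: A-exp=-3, loops=1, term = A^-3 * d^0
  state 10001: A-exp=-1, loops=2, term = A^-1 * d^1
  state 10010: A-exp=-1, loops=2, term = A^-1 * d^1
  state 10011: A-exp=+1, loops=3, term = A^1 * d^2
  state 10100: A-exp=-1, loops=2, term = A^-1 * d^1
  state 10101: A-exp=+1, loops=3, term = A^1 * d^2
  state 10110: A-exp=+1, loops=3, term = A^1 * d^2
  state 10111: A-exp=+3, loops=4, term = A^3 * d^3
  state 11000: A-exp=-1, loops=2, term = A^-1 * d^1
  state 11001: A-exp=+1, loops=3, term = A^1 * d^2
  state 11010: A-exp=+1, loops=3, term = A^1 * d^2
  state 11011: A-exp=+3, loops=4, term = A^3 * d^3
  state 11100: A-exp=+1, loops=3, term = A^1 * d^2
  state 11101: A-exp=+3, loops=4, term = A^3 * d^3
  state 11110: A-exp=+3, loops=4, term = A^3 * d^3
  state 11111: A-exp=+5, loops=5, term = A^5 * d^4
Collect the terms by A-exponent (count of states per loop number):
Powers of d = -A^2 - A^-2: d^2 = A^4 + 2 + A^-4; d^3 = -A^6 - 3*A^2 - 3*A^-2 - A^-6; d^4 = A^8 + 4*A^4 + 6 + 4*A^-4 + A^-8.
  A^5 * (d^4) = A^13 + 4*A^9 + 6*A^5 + 4*A + A^-3
  A^3 * (5*d^3) = -5*A^9 - 15*A^5 - 15*A - 5*A^-3
  A^1 * (10*d^2) = 10*A^5 + 20*A + 10*A^-3
  A^-1 * (10*d) = -10*A - 10*A^-3
  A^-3 * (5) = 5*A^-3
  A^-5 * (d) = -A^-3 - A^-7
Summing the groups: <K> = A^13 - A^9 + A^5 - A - A^-7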